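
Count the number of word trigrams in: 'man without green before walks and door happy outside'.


Word trigrams from [9] words:
  Trigram 1: (man without green)
  Trigram 2: (without green before)
  Trigram 3: (green before walks)
  Trigram 4: (before walks and)
  Trigram 5: (walks and door)
  Trigram 6: (and door happy)
  Trigram 7: (door happy outside)
Total word trigrams: 9 - 2 = 7

7


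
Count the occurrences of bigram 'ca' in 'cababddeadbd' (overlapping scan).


Scanning 'cababddeadbd' for bigram 'ca':
  Position 0: 'ca' -> MATCH
  Position 1: 'ab' -> no
  Position 2: 'ba' -> no
  Position 3: 'ab' -> no
  Position 4: 'bd' -> no
  Position 5: 'dd' -> no
  Position 6: 'de' -> no
  Position 7: 'ea' -> no
  Position 8: 'ad' -> no
  Position 9: 'db' -> no
  Position 10: 'bd' -> no
Total matches: 1

1


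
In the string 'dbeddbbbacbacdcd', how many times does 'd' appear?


Scanning 'dbeddbbbacbacdcd' for 'd':
  Position 0: 'd' -> MATCH (count: 1)
  Position 3: 'd' -> MATCH (count: 2)
  Position 4: 'd' -> MATCH (count: 3)
  Position 13: 'd' -> MATCH (count: 4)
  Position 15: 'd' -> MATCH (count: 5)
Total occurrences of 'd': 5

5


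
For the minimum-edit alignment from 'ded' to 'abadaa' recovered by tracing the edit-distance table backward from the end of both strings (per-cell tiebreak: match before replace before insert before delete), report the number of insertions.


Edit distance = 5. Backtracking from cell (3, 6) with preference match > replace > insert > delete,
then listing the resulting alignment 'ded' -> 'abadaa' left to right:
  Step 1: insert 'a' [insertion #1]
  Step 2: insert 'b' [insertion #2]
  Step 3: insert 'a' [insertion #3]
  Step 4: keep 'd'
  Step 5: replace e->a
  Step 6: replace d->a
Total insertions: 3

3


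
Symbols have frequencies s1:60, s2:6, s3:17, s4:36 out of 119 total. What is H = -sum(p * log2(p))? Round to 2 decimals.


Computing entropy H = -sum(p_i * log2(p_i)):
  s1: p = 60/119 = 0.5042, -p*log2(p) = 0.4981
  s2: p = 6/119 = 0.0504, -p*log2(p) = 0.2173
  s3: p = 17/119 = 0.1429, -p*log2(p) = 0.4011
  s4: p = 36/119 = 0.3025, -p*log2(p) = 0.5218
H = sum of terms = 1.6383
Rounded to 2 decimals: 1.64

1.64


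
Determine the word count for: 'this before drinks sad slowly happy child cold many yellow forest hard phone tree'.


Counting words by splitting on spaces:
  Word 1: 'this'
  Word 2: 'before'
  Word 3: 'drinks'
  Word 4: 'sad'
  Word 5: 'slowly'
  Word 6: 'happy'
  Word 7: 'child'
  Word 8: 'cold'
  Word 9: 'many'
  Word 10: 'yellow'
  Word 11: 'forest'
  Word 12: 'hard'
  Word 13: 'phone'
  Word 14: 'tree'
Total words: 14

14


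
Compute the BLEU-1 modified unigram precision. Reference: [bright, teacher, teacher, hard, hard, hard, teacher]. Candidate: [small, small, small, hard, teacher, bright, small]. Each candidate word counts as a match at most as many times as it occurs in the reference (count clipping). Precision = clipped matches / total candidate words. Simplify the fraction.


Reference word counts: {'bright': 1, 'hard': 3, 'teacher': 3}
Checking each candidate word (with clipping):
  'small' -> not in reference -> no match (matches: 0)
  'small' -> not in reference -> no match (matches: 0)
  'small' -> not in reference -> no match (matches: 0)
  'hard' -> in reference (ref count 3, used 1/3) -> match (matches: 1)
  'teacher' -> in reference (ref count 3, used 1/3) -> match (matches: 2)
  'bright' -> in reference (ref count 1, used 1/1) -> match (matches: 3)
  'small' -> not in reference -> no match (matches: 3)
Clipped matches: 3, Candidate length: 7
Precision = 3/7

3/7


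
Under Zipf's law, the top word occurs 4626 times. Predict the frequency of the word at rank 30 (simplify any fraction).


Zipf's law: freq(rank) = f1 / rank
f1 = 4626, rank = 30
freq = 4626 / 30
GCD(4626, 30) = 6
Simplified: 771/5

771/5


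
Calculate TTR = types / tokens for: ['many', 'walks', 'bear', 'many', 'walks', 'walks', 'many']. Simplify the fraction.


Tokens: 7
Unique types: ('bear', 'many', 'walks') = 3
TTR = 3/7
Already in lowest terms.

3/7


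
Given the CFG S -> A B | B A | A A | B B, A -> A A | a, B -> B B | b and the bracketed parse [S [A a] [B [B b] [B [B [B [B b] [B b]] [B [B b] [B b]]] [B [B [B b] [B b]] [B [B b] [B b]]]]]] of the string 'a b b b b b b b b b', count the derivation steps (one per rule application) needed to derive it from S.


Every bracketed nonterminal node [X ...] in the tree is produced by exactly one rule application.
Reading the tree off as a leftmost derivation:
  Step 1: S  =>  A B   (applied S -> A B)
  Step 2: A B  =>  a B   (applied A -> a)
  Step 3: a B  =>  a B B   (applied B -> B B)
  Step 4: a B B  =>  a b B   (applied B -> b)
  Step 5: a b B  =>  a b B B   (applied B -> B B)
  Step 6: a b B B  =>  a b B B B   (applied B -> B B)
  Step 7: a b B B B  =>  a b B B B B   (applied B -> B B)
  Step 8: a b B B B B  =>  a b b B B B   (applied B -> b)
  Step 9: a b b B B B  =>  a b b b B B   (applied B -> b)
  Step 10: a b b b B B  =>  a b b b B B B   (applied B -> B B)
  Step 11: a b b b B B B  =>  a b b b b B B   (applied B -> b)
  Step 12: a b b b b B B  =>  a b b b b b B   (applied B -> b)
  Step 13: a b b b b b B  =>  a b b b b b B B   (applied B -> B B)
  Step 14: a b b b b b B B  =>  a b b b b b B B B   (applied B -> B B)
  Step 15: a b b b b b B B B  =>  a b b b b b b B B   (applied B -> b)
  Step 16: a b b b b b b B B  =>  a b b b b b b b B   (applied B -> b)
  Step 17: a b b b b b b b B  =>  a b b b b b b b B B   (applied B -> B B)
  Step 18: a b b b b b b b B B  =>  a b b b b b b b b B   (applied B -> b)
  Step 19: a b b b b b b b b B  =>  a b b b b b b b b b   (applied B -> b)
Final yield: a b b b b b b b b b
Total rewrite steps: 19

19


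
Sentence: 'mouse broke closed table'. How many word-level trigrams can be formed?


Word trigrams from [4] words:
  Trigram 1: (mouse broke closed)
  Trigram 2: (broke closed table)
Total word trigrams: 4 - 2 = 2

2


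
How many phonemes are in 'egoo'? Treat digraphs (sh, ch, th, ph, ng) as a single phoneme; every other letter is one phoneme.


Parsing 'egoo' greedily, digraphs first:
  'e' -> vowel phoneme (phonemes so far: 1)
  'g' -> consonant phoneme (phonemes so far: 2)
  'o' -> vowel phoneme (phonemes so far: 3)
  'o' -> vowel phoneme (phonemes so far: 4)
Total phonemes: 4

4


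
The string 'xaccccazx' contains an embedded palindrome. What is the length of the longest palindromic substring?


Scanning 'xaccccazx' for palindromic substrings.
Substring at positions 1-6: 'acccca'.
Check: reverse('acccca') = 'acccca' -> palindrome confirmed.
Neighbouring characters ('x' / 'z') break symmetry, so it cannot extend further.
No longer palindromic substring exists; longest length = 6

6


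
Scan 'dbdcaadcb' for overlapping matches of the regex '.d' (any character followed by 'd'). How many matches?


Pattern: .d means any character followed by 'd'.
Scanning 'dbdcaadcb' position-by-position:
  Pos 0: window 'db' -> no
  Pos 1: window 'bd' -> MATCH
  Pos 2: window 'dc' -> no
  Pos 3: window 'ca' -> no
  Pos 4: window 'aa' -> no
  Pos 5: window 'ad' -> MATCH
  Pos 6: window 'dc' -> no
  Pos 7: window 'cb' -> no
  Pos 8: window 'b' -> no
Total matches: 2

2


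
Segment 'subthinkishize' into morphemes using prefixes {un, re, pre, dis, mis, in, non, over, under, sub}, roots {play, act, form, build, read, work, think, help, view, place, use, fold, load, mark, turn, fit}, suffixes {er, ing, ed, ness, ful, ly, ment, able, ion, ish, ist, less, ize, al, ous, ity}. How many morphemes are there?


Segmenting 'subthinkishize' against the inventory:
  'sub' -> prefix (morpheme 1)
  'think' -> root (morpheme 2)
  'ish' -> suffix (morpheme 3)
  'ize' -> suffix (morpheme 4)
Total morphemes: 4

4


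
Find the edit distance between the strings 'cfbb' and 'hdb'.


Building DP table for s1='cfbb' (len 4) and s2='hdb' (len 3):
       h  d  b
    0  1  2  3
  c 1  1  2  3
  f 2  2  2  3
  b 3  3  3  2
  b 4  4  4  3
Edit distance = dp[4][3] = 3

3


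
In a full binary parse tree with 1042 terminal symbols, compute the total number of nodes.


Leaf nodes (terminals): 1042
Internal nodes = n - 1 = 1042 - 1 = 1041
Total = leaves + internal = 1042 + 1041 = 2083

2083


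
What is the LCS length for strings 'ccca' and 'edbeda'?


DP table for LCS of 'ccca' and 'edbeda':
       e  d  b  e  d  a
    0  0  0  0  0  0  0
  c 0  0  0  0  0  0  0
  c 0  0  0  0  0  0  0
  c 0  0  0  0  0  0  0
  a 0  0  0  0  0  0  1
LCS: 'a'
LCS length = 1

1


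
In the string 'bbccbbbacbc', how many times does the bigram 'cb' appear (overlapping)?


Scanning 'bbccbbbacbc' for bigram 'cb':
  Position 0: 'bb' -> no
  Position 1: 'bc' -> no
  Position 2: 'cc' -> no
  Position 3: 'cb' -> MATCH
  Position 4: 'bb' -> no
  Position 5: 'bb' -> no
  Position 6: 'ba' -> no
  Position 7: 'ac' -> no
  Position 8: 'cb' -> MATCH
  Position 9: 'bc' -> no
Total matches: 2

2


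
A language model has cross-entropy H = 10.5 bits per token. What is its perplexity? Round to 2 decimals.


Perplexity formula: PP = 2^H
H = 10.5
PP = 2^10.5
Decompose: 2^10.5 = 2^10 * 2^0.5 = 2^10 * sqrt(2)
2^10 = 1024, sqrt(2) ~ 1.4142136
PP ~ 1024 * 1.4142136 = 1448.1547264
Rounded to 2 decimals: 1448.15

1448.15


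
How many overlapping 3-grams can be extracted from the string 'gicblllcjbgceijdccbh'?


String 'gicblllcjbgceijdccbh' has length L = 20.
Number of overlapping n-grams = L - n + 1
Substituting: 20 - 3 + 1 = 18

18


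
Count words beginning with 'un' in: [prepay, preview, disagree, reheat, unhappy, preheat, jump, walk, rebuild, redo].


Checking each word for prefix 'un':
  'prepay' -> no (count: 0)
  'preview' -> no (count: 0)
  'disagree' -> no (count: 0)
  'reheat' -> no (count: 0)
  'unhappy' -> YES, starts with 'un' (count: 1)
  'preheat' -> no (count: 1)
  'jump' -> no (count: 1)
  'walk' -> no (count: 1)
  'rebuild' -> no (count: 1)
  'redo' -> no (count: 1)
Total with prefix 'un': 1

1


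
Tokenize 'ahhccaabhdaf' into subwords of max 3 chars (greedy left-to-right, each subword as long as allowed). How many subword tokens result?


'ahhccaabhdaf' has 12 characters.
Chunking with max size 3:
  Chunk 1: 'ahh' (positions 0-2)
  Chunk 2: 'cca' (positions 3-5)
  Chunk 3: 'abh' (positions 6-8)
  Chunk 4: 'daf' (positions 9-11)
Total chunks: ceil(12 / 3) = 4

4


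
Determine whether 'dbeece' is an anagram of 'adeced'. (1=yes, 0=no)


Sort characters of 'dbeece': 'bcdeee'
Sort characters of 'adeced': 'acddee'
Sorted forms differ -> they are NOT anagrams
Result: 0

0


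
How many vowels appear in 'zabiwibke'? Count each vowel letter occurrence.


Scanning each character of 'zabiwibke':
  Position 1: 'z' -> consonant (running count: 0)
  Position 2: 'a' -> vowel (running count: 1)
  Position 3: 'b' -> consonant (running count: 1)
  Position 4: 'i' -> vowel (running count: 2)
  Position 5: 'w' -> consonant (running count: 2)
  Position 6: 'i' -> vowel (running count: 3)
  Position 7: 'b' -> consonant (running count: 3)
  Position 8: 'k' -> consonant (running count: 3)
  Position 9: 'e' -> vowel (running count: 4)
Total vowels: 4

4


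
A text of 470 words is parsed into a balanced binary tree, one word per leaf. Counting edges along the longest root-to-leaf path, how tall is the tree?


In a balanced binary tree with n leaves the deepest leaf is ceil(log2(n)) edges below the root.
log2(470) = 8.8765
ceil(8.8765) = 9
height (edges) = 9

9


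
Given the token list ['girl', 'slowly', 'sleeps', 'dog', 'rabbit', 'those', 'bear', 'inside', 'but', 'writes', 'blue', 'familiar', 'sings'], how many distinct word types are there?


Listing all tokens and tracking unique types:
  Token 1: 'girl' -> NEW (unique so far: 1)
  Token 2: 'slowly' -> NEW (unique so far: 2)
  Token 3: 'sleeps' -> NEW (unique so far: 3)
  Token 4: 'dog' -> NEW (unique so far: 4)
  Token 5: 'rabbit' -> NEW (unique so far: 5)
  Token 6: 'those' -> NEW (unique so far: 6)
  Token 7: 'bear' -> NEW (unique so far: 7)
  Token 8: 'inside' -> NEW (unique so far: 8)
  Token 9: 'but' -> NEW (unique so far: 9)
  Token 10: 'writes' -> NEW (unique so far: 10)
  Token 11: 'blue' -> NEW (unique so far: 11)
  Token 12: 'familiar' -> NEW (unique so far: 12)
  Token 13: 'sings' -> NEW (unique so far: 13)
Unique types: ('bear', 'blue', 'but', 'dog', 'familiar', 'girl', 'inside', 'rabbit', 'sings', 'sleeps', 'slowly', 'those', 'writes')
Vocabulary size: 13

13


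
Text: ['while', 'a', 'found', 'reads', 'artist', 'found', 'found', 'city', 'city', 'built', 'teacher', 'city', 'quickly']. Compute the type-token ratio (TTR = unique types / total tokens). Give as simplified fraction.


Tokens: 13
Unique types: ('a', 'artist', 'built', 'city', 'found', 'quickly', 'reads', 'teacher', 'while') = 9
TTR = 9/13
Already in lowest terms.

9/13


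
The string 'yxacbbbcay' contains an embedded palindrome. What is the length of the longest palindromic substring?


Scanning 'yxacbbbcay' for palindromic substrings.
Substring at positions 2-8: 'acbbbca'.
Check: reverse('acbbbca') = 'acbbbca' -> palindrome confirmed.
Neighbouring characters ('x' / 'y') break symmetry, so it cannot extend further.
No longer palindromic substring exists; longest length = 7

7


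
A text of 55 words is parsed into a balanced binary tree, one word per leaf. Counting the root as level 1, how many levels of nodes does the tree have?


In a balanced binary tree with n leaves the deepest leaf is ceil(log2(n)) edges below the root,
so counting node levels inclusive of root and leaves gives ceil(log2(n)) + 1 levels.
log2(55) = 5.7814
ceil(5.7814) = 6
levels = 6 + 1 = 7

7


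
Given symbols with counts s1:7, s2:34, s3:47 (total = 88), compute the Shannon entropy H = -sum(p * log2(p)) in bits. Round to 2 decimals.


Computing entropy H = -sum(p_i * log2(p_i)):
  s1: p = 7/88 = 0.0795, -p*log2(p) = 0.2905
  s2: p = 34/88 = 0.3864, -p*log2(p) = 0.5301
  s3: p = 47/88 = 0.5341, -p*log2(p) = 0.4833
H = sum of terms = 1.3039
Rounded to 2 decimals: 1.30

1.30


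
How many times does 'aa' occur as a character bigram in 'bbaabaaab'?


Scanning 'bbaabaaab' for bigram 'aa':
  Position 0: 'bb' -> no
  Position 1: 'ba' -> no
  Position 2: 'aa' -> MATCH
  Position 3: 'ab' -> no
  Position 4: 'ba' -> no
  Position 5: 'aa' -> MATCH
  Position 6: 'aa' -> MATCH
  Position 7: 'ab' -> no
Total matches: 3

3


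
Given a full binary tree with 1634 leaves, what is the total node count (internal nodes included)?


Leaf nodes (terminals): 1634
Internal nodes = n - 1 = 1634 - 1 = 1633
Total = leaves + internal = 1634 + 1633 = 3267

3267


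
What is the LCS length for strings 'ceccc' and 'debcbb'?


DP table for LCS of 'ceccc' and 'debcbb':
       d  e  b  c  b  b
    0  0  0  0  0  0  0
  c 0  0  0  0  1  1  1
  e 0  0  1  1  1  1  1
  c 0  0  1  1  2  2  2
  c 0  0  1  1  2  2  2
  c 0  0  1  1  2  2  2
LCS: 'ec'
LCS length = 2

2


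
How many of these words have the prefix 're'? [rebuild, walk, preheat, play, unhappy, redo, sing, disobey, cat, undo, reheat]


Checking each word for prefix 're':
  'rebuild' -> YES, starts with 're' (count: 1)
  'walk' -> no (count: 1)
  'preheat' -> no (count: 1)
  'play' -> no (count: 1)
  'unhappy' -> no (count: 1)
  'redo' -> YES, starts with 're' (count: 2)
  'sing' -> no (count: 2)
  'disobey' -> no (count: 2)
  'cat' -> no (count: 2)
  'undo' -> no (count: 2)
  'reheat' -> YES, starts with 're' (count: 3)
Total with prefix 're': 3

3


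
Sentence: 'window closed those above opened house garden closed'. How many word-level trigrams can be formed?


Word trigrams from [8] words:
  Trigram 1: (window closed those)
  Trigram 2: (closed those above)
  Trigram 3: (those above opened)
  Trigram 4: (above opened house)
  Trigram 5: (opened house garden)
  Trigram 6: (house garden closed)
Total word trigrams: 8 - 2 = 6

6


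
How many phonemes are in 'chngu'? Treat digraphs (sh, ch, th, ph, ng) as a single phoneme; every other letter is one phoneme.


Parsing 'chngu' greedily, digraphs first:
  'ch' -> digraph (1 consonant phoneme) (phonemes so far: 1)
  'ng' -> digraph (1 consonant phoneme) (phonemes so far: 2)
  'u' -> vowel phoneme (phonemes so far: 3)
Total phonemes: 3

3


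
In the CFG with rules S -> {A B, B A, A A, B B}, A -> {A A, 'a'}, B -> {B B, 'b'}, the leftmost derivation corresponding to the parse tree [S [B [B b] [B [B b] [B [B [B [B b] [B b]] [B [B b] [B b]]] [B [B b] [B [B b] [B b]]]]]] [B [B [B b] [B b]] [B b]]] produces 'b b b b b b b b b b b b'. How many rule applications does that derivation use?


Every bracketed nonterminal node [X ...] in the tree is produced by exactly one rule application.
Reading the tree off as a leftmost derivation:
  Step 1: S  =>  B B   (applied S -> B B)
  Step 2: B B  =>  B B B   (applied B -> B B)
  Step 3: B B B  =>  b B B   (applied B -> b)
  Step 4: b B B  =>  b B B B   (applied B -> B B)
  Step 5: b B B B  =>  b b B B   (applied B -> b)
  Step 6: b b B B  =>  b b B B B   (applied B -> B B)
  Step 7: b b B B B  =>  b b B B B B   (applied B -> B B)
  Step 8: b b B B B B  =>  b b B B B B B   (applied B -> B B)
  Step 9: b b B B B B B  =>  b b b B B B B   (applied B -> b)
  Step 10: b b b B B B B  =>  b b b b B B B   (applied B -> b)
  Step 11: b b b b B B B  =>  b b b b B B B B   (applied B -> B B)
  Step 12: b b b b B B B B  =>  b b b b b B B B   (applied B -> b)
  Step 13: b b b b b B B B  =>  b b b b b b B B   (applied B -> b)
  Step 14: b b b b b b B B  =>  b b b b b b B B B   (applied B -> B B)
  Step 15: b b b b b b B B B  =>  b b b b b b b B B   (applied B -> b)
  Step 16: b b b b b b b B B  =>  b b b b b b b B B B   (applied B -> B B)
  Step 17: b b b b b b b B B B  =>  b b b b b b b b B B   (applied B -> b)
  Step 18: b b b b b b b b B B  =>  b b b b b b b b b B   (applied B -> b)
  Step 19: b b b b b b b b b B  =>  b b b b b b b b b B B   (applied B -> B B)
  Step 20: b b b b b b b b b B B  =>  b b b b b b b b b B B B   (applied B -> B B)
  Step 21: b b b b b b b b b B B B  =>  b b b b b b b b b b B B   (applied B -> b)
  Step 22: b b b b b b b b b b B B  =>  b b b b b b b b b b b B   (applied B -> b)
  Step 23: b b b b b b b b b b b B  =>  b b b b b b b b b b b b   (applied B -> b)
Final yield: b b b b b b b b b b b b
Total rewrite steps: 23

23


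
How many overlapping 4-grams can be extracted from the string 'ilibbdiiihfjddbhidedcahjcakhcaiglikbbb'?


String 'ilibbdiiihfjddbhidedcahjcakhcaiglikbbb' has length L = 38.
Number of overlapping n-grams = L - n + 1
Substituting: 38 - 4 + 1 = 35

35


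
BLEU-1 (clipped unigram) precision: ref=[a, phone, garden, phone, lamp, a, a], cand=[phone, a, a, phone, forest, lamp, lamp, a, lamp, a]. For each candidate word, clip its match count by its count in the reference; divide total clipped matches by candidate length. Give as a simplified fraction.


Reference word counts: {'a': 3, 'garden': 1, 'lamp': 1, 'phone': 2}
Checking each candidate word (with clipping):
  'phone' -> in reference (ref count 2, used 1/2) -> match (matches: 1)
  'a' -> in reference (ref count 3, used 1/3) -> match (matches: 2)
  'a' -> in reference (ref count 3, used 2/3) -> match (matches: 3)
  'phone' -> in reference (ref count 2, used 2/2) -> match (matches: 4)
  'forest' -> not in reference -> no match (matches: 4)
  'lamp' -> in reference (ref count 1, used 1/1) -> match (matches: 5)
  'lamp' -> ref count 1 already used up (1/1) -> clipped, no match (matches: 5)
  'a' -> in reference (ref count 3, used 3/3) -> match (matches: 6)
  'lamp' -> ref count 1 already used up (1/1) -> clipped, no match (matches: 6)
  'a' -> ref count 3 already used up (3/3) -> clipped, no match (matches: 6)
Clipped matches: 6, Candidate length: 10
Precision = 6/10 = 3/5

3/5


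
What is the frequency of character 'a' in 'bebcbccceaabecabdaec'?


Scanning 'bebcbccceaabecabdaec' for 'a':
  Position 9: 'a' -> MATCH (count: 1)
  Position 10: 'a' -> MATCH (count: 2)
  Position 14: 'a' -> MATCH (count: 3)
  Position 17: 'a' -> MATCH (count: 4)
Total occurrences of 'a': 4

4


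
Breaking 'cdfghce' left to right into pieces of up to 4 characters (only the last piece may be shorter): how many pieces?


'cdfghce' has 7 characters.
Chunking with max size 4:
  Chunk 1: 'cdfg' (positions 0-3)
  Chunk 2: 'hce' (positions 4-6)
Total chunks: ceil(7 / 4) = 2

2


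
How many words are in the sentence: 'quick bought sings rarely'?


Counting words by splitting on spaces:
  Word 1: 'quick'
  Word 2: 'bought'
  Word 3: 'sings'
  Word 4: 'rarely'
Total words: 4

4


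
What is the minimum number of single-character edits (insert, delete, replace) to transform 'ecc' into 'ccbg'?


Building DP table for s1='ecc' (len 3) and s2='ccbg' (len 4):
       c  c  b  g
    0  1  2  3  4
  e 1  1  2  3  4
  c 2  1  1  2  3
  c 3  2  1  2  3
Edit distance = dp[3][4] = 3

3


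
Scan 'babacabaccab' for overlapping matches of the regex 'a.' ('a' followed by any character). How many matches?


Pattern: a. means 'a' followed by any character.
Scanning 'babacabaccab' position-by-position:
  Pos 0: window 'ba' -> no
  Pos 1: window 'ab' -> MATCH
  Pos 2: window 'ba' -> no
  Pos 3: window 'ac' -> MATCH
  Pos 4: window 'ca' -> no
  Pos 5: window 'ab' -> MATCH
  Pos 6: window 'ba' -> no
  Pos 7: window 'ac' -> MATCH
  Pos 8: window 'cc' -> no
  Pos 9: window 'ca' -> no
  Pos 10: window 'ab' -> MATCH
  Pos 11: window 'b' -> no
Total matches: 5

5


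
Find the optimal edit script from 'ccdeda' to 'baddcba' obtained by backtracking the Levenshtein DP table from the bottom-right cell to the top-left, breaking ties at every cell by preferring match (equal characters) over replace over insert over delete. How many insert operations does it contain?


Edit distance = 5. Backtracking from cell (6, 7) with preference match > replace > insert > delete,
then listing the resulting alignment 'ccdeda' -> 'baddcba' left to right:
  Step 1: insert 'b' [insertion #1]
  Step 2: replace c->a
  Step 3: replace c->d
  Step 4: keep 'd'
  Step 5: replace e->c
  Step 6: replace d->b
  Step 7: keep 'a'
Total insertions: 1

1


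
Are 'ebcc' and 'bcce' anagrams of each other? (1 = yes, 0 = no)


Sort characters of 'ebcc': 'bcce'
Sort characters of 'bcce': 'bcce'
Sorted forms match -> they ARE anagrams
Result: 1

1


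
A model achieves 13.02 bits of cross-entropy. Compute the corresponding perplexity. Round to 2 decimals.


Perplexity formula: PP = 2^H
H = 13.02
PP = 2^13.02
Decompose: 2^13.02 = 2^13 * 2^0.02
2^13 = 8192, 2^0.02 ~ 1.0139595
PP ~ 8192 * 1.0139595 = 8306.3562240
Rounded to 2 decimals: 8306.36

8306.36


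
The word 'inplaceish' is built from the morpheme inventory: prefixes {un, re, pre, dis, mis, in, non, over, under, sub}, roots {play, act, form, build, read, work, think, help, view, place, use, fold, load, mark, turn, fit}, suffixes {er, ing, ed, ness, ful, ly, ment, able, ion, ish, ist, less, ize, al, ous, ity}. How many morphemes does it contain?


Segmenting 'inplaceish' against the inventory:
  'in' -> prefix (morpheme 1)
  'place' -> root (morpheme 2)
  'ish' -> suffix (morpheme 3)
Total morphemes: 3

3


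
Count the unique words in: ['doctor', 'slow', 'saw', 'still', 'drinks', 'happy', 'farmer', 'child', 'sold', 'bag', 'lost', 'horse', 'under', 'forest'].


Listing all tokens and tracking unique types:
  Token 1: 'doctor' -> NEW (unique so far: 1)
  Token 2: 'slow' -> NEW (unique so far: 2)
  Token 3: 'saw' -> NEW (unique so far: 3)
  Token 4: 'still' -> NEW (unique so far: 4)
  Token 5: 'drinks' -> NEW (unique so far: 5)
  Token 6: 'happy' -> NEW (unique so far: 6)
  Token 7: 'farmer' -> NEW (unique so far: 7)
  Token 8: 'child' -> NEW (unique so far: 8)
  Token 9: 'sold' -> NEW (unique so far: 9)
  Token 10: 'bag' -> NEW (unique so far: 10)
  Token 11: 'lost' -> NEW (unique so far: 11)
  Token 12: 'horse' -> NEW (unique so far: 12)
  Token 13: 'under' -> NEW (unique so far: 13)
  Token 14: 'forest' -> NEW (unique so far: 14)
Unique types: ('bag', 'child', 'doctor', 'drinks', 'farmer', 'forest', 'happy', 'horse', 'lost', 'saw', 'slow', 'sold', 'still', 'under')
Vocabulary size: 14

14


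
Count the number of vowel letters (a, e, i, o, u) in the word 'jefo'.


Scanning each character of 'jefo':
  Position 1: 'j' -> consonant (running count: 0)
  Position 2: 'e' -> vowel (running count: 1)
  Position 3: 'f' -> consonant (running count: 1)
  Position 4: 'o' -> vowel (running count: 2)
Total vowels: 2

2


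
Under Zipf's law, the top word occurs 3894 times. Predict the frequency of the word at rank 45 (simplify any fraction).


Zipf's law: freq(rank) = f1 / rank
f1 = 3894, rank = 45
freq = 3894 / 45
GCD(3894, 45) = 3
Simplified: 1298/15

1298/15


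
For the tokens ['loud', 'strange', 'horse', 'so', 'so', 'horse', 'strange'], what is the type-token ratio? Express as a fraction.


Tokens: 7
Unique types: ('horse', 'loud', 'so', 'strange') = 4
TTR = 4/7
Already in lowest terms.

4/7


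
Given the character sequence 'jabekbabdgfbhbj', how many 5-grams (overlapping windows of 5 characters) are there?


String 'jabekbabdgfbhbj' has length L = 15.
Number of overlapping n-grams = L - n + 1
Substituting: 15 - 5 + 1 = 11

11


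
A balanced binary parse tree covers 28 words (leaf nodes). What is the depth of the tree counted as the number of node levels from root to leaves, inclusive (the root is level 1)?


In a balanced binary tree with n leaves the deepest leaf is ceil(log2(n)) edges below the root,
so counting node levels inclusive of root and leaves gives ceil(log2(n)) + 1 levels.
log2(28) = 4.8074
ceil(4.8074) = 5
levels = 5 + 1 = 6

6


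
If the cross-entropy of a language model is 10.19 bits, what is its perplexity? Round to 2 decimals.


Perplexity formula: PP = 2^H
H = 10.19
PP = 2^10.19
Decompose: 2^10.19 = 2^10 * 2^0.19
2^10 = 1024, 2^0.19 ~ 1.1407637
PP ~ 1024 * 1.1407637 = 1168.1420288
Rounded to 2 decimals: 1168.14

1168.14


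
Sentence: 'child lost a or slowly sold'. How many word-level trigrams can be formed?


Word trigrams from [6] words:
  Trigram 1: (child lost a)
  Trigram 2: (lost a or)
  Trigram 3: (a or slowly)
  Trigram 4: (or slowly sold)
Total word trigrams: 6 - 2 = 4

4


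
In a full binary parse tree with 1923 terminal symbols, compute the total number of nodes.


Leaf nodes (terminals): 1923
Internal nodes = n - 1 = 1923 - 1 = 1922
Total = leaves + internal = 1923 + 1922 = 3845

3845


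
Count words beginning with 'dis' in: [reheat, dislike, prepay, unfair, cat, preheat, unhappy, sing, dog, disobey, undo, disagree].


Checking each word for prefix 'dis':
  'reheat' -> no (count: 0)
  'dislike' -> YES, starts with 'dis' (count: 1)
  'prepay' -> no (count: 1)
  'unfair' -> no (count: 1)
  'cat' -> no (count: 1)
  'preheat' -> no (count: 1)
  'unhappy' -> no (count: 1)
  'sing' -> no (count: 1)
  'dog' -> no (count: 1)
  'disobey' -> YES, starts with 'dis' (count: 2)
  'undo' -> no (count: 2)
  'disagree' -> YES, starts with 'dis' (count: 3)
Total with prefix 'dis': 3

3


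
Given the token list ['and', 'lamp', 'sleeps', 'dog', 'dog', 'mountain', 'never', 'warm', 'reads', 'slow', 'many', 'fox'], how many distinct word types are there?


Listing all tokens and tracking unique types:
  Token 1: 'and' -> NEW (unique so far: 1)
  Token 2: 'lamp' -> NEW (unique so far: 2)
  Token 3: 'sleeps' -> NEW (unique so far: 3)
  Token 4: 'dog' -> NEW (unique so far: 4)
  Token 5: 'dog' -> duplicate (unique so far: 4)
  Token 6: 'mountain' -> NEW (unique so far: 5)
  Token 7: 'never' -> NEW (unique so far: 6)
  Token 8: 'warm' -> NEW (unique so far: 7)
  Token 9: 'reads' -> NEW (unique so far: 8)
  Token 10: 'slow' -> NEW (unique so far: 9)
  Token 11: 'many' -> NEW (unique so far: 10)
  Token 12: 'fox' -> NEW (unique so far: 11)
Unique types: ('and', 'dog', 'fox', 'lamp', 'many', 'mountain', 'never', 'reads', 'sleeps', 'slow', 'warm')
Vocabulary size: 11

11


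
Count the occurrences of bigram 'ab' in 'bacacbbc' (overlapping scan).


Scanning 'bacacbbc' for bigram 'ab':
  Position 0: 'ba' -> no
  Position 1: 'ac' -> no
  Position 2: 'ca' -> no
  Position 3: 'ac' -> no
  Position 4: 'cb' -> no
  Position 5: 'bb' -> no
  Position 6: 'bc' -> no
Total matches: 0

0


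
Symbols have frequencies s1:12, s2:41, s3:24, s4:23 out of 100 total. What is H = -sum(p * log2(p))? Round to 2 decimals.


Computing entropy H = -sum(p_i * log2(p_i)):
  s1: p = 12/100 = 0.1200, -p*log2(p) = 0.3671
  s2: p = 41/100 = 0.4100, -p*log2(p) = 0.5274
  s3: p = 24/100 = 0.2400, -p*log2(p) = 0.4941
  s4: p = 23/100 = 0.2300, -p*log2(p) = 0.4877
H = sum of terms = 1.8763
Rounded to 2 decimals: 1.88

1.88


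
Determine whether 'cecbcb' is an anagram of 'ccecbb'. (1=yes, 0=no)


Sort characters of 'cecbcb': 'bbccce'
Sort characters of 'ccecbb': 'bbccce'
Sorted forms match -> they ARE anagrams
Result: 1

1


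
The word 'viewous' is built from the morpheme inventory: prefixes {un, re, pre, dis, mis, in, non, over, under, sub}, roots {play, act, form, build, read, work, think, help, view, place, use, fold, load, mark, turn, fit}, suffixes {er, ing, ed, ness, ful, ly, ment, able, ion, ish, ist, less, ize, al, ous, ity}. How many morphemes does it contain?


Segmenting 'viewous' against the inventory:
  'view' -> root (morpheme 1)
  'ous' -> suffix (morpheme 2)
Total morphemes: 2

2


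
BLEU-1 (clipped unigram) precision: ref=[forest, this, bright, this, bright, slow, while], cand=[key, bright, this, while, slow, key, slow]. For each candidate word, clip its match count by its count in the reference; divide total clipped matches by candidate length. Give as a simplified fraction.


Reference word counts: {'bright': 2, 'forest': 1, 'slow': 1, 'this': 2, 'while': 1}
Checking each candidate word (with clipping):
  'key' -> not in reference -> no match (matches: 0)
  'bright' -> in reference (ref count 2, used 1/2) -> match (matches: 1)
  'this' -> in reference (ref count 2, used 1/2) -> match (matches: 2)
  'while' -> in reference (ref count 1, used 1/1) -> match (matches: 3)
  'slow' -> in reference (ref count 1, used 1/1) -> match (matches: 4)
  'key' -> not in reference -> no match (matches: 4)
  'slow' -> ref count 1 already used up (1/1) -> clipped, no match (matches: 4)
Clipped matches: 4, Candidate length: 7
Precision = 4/7

4/7


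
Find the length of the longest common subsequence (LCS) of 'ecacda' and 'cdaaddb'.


DP table for LCS of 'ecacda' and 'cdaaddb':
       c  d  a  a  d  d  b
    0  0  0  0  0  0  0  0
  e 0  0  0  0  0  0  0  0
  c 0  1  1  1  1  1  1  1
  a 0  1  1  2  2  2  2  2
  c 0  1  1  2  2  2  2  2
  d 0  1  2  2  2  3  3  3
  a 0  1  2  3  3  3  3  3
LCS: 'cad'
LCS length = 3

3


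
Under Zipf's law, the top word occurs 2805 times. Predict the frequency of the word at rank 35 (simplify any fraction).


Zipf's law: freq(rank) = f1 / rank
f1 = 2805, rank = 35
freq = 2805 / 35
GCD(2805, 35) = 5
Simplified: 561/7

561/7


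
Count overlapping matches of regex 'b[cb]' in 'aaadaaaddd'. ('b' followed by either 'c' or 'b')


Pattern: b[cb] means 'b' followed by either 'c' or 'b'.
Scanning 'aaadaaaddd' position-by-position:
  Pos 0: window 'aa' -> no
  Pos 1: window 'aa' -> no
  Pos 2: window 'ad' -> no
  Pos 3: window 'da' -> no
  Pos 4: window 'aa' -> no
  Pos 5: window 'aa' -> no
  Pos 6: window 'ad' -> no
  Pos 7: window 'dd' -> no
  Pos 8: window 'dd' -> no
  Pos 9: window 'd' -> no
Total matches: 0

0


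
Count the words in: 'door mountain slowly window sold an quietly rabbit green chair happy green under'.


Counting words by splitting on spaces:
  Word 1: 'door'
  Word 2: 'mountain'
  Word 3: 'slowly'
  Word 4: 'window'
  Word 5: 'sold'
  Word 6: 'an'
  Word 7: 'quietly'
  Word 8: 'rabbit'
  Word 9: 'green'
  Word 10: 'chair'
  Word 11: 'happy'
  Word 12: 'green'
  Word 13: 'under'
Total words: 13

13


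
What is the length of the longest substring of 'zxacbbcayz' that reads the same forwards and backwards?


Scanning 'zxacbbcayz' for palindromic substrings.
Substring at positions 2-7: 'acbbca'.
Check: reverse('acbbca') = 'acbbca' -> palindrome confirmed.
Neighbouring characters ('x' / 'y') break symmetry, so it cannot extend further.
No longer palindromic substring exists; longest length = 6

6


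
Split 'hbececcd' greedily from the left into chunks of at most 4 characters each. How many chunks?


'hbececcd' has 8 characters.
Chunking with max size 4:
  Chunk 1: 'hbec' (positions 0-3)
  Chunk 2: 'eccd' (positions 4-7)
Total chunks: ceil(8 / 4) = 2

2


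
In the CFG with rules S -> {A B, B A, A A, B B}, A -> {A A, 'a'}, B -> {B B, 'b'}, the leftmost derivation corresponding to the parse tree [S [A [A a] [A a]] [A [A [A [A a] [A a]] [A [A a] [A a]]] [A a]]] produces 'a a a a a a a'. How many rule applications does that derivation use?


Every bracketed nonterminal node [X ...] in the tree is produced by exactly one rule application.
Reading the tree off as a leftmost derivation:
  Step 1: S  =>  A A   (applied S -> A A)
  Step 2: A A  =>  A A A   (applied A -> A A)
  Step 3: A A A  =>  a A A   (applied A -> a)
  Step 4: a A A  =>  a a A   (applied A -> a)
  Step 5: a a A  =>  a a A A   (applied A -> A A)
  Step 6: a a A A  =>  a a A A A   (applied A -> A A)
  Step 7: a a A A A  =>  a a A A A A   (applied A -> A A)
  Step 8: a a A A A A  =>  a a a A A A   (applied A -> a)
  Step 9: a a a A A A  =>  a a a a A A   (applied A -> a)
  Step 10: a a a a A A  =>  a a a a A A A   (applied A -> A A)
  Step 11: a a a a A A A  =>  a a a a a A A   (applied A -> a)
  Step 12: a a a a a A A  =>  a a a a a a A   (applied A -> a)
  Step 13: a a a a a a A  =>  a a a a a a a   (applied A -> a)
Final yield: a a a a a a a
Total rewrite steps: 13

13


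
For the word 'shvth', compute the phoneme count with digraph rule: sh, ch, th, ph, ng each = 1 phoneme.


Parsing 'shvth' greedily, digraphs first:
  'sh' -> digraph (1 consonant phoneme) (phonemes so far: 1)
  'v' -> consonant phoneme (phonemes so far: 2)
  'th' -> digraph (1 consonant phoneme) (phonemes so far: 3)
Total phonemes: 3

3


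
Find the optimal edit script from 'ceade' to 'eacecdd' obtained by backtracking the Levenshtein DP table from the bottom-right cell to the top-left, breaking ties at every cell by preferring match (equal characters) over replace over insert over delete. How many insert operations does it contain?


Edit distance = 4. Backtracking from cell (5, 7) with preference match > replace > insert > delete,
then listing the resulting alignment 'ceade' -> 'eacecdd' left to right:
  Step 1: insert 'e' [insertion #1]
  Step 2: insert 'a' [insertion #2]
  Step 3: keep 'c'
  Step 4: keep 'e'
  Step 5: replace a->c
  Step 6: keep 'd'
  Step 7: replace e->d
Total insertions: 2

2


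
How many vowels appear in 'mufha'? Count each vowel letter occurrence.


Scanning each character of 'mufha':
  Position 1: 'm' -> consonant (running count: 0)
  Position 2: 'u' -> vowel (running count: 1)
  Position 3: 'f' -> consonant (running count: 1)
  Position 4: 'h' -> consonant (running count: 1)
  Position 5: 'a' -> vowel (running count: 2)
Total vowels: 2

2


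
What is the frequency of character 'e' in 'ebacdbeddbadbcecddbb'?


Scanning 'ebacdbeddbadbcecddbb' for 'e':
  Position 0: 'e' -> MATCH (count: 1)
  Position 6: 'e' -> MATCH (count: 2)
  Position 14: 'e' -> MATCH (count: 3)
Total occurrences of 'e': 3

3


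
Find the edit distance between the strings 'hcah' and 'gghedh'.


Building DP table for s1='hcah' (len 4) and s2='gghedh' (len 6):
       g  g  h  e  d  h
    0  1  2  3  4  5  6
  h 1  1  2  2  3  4  5
  c 2  2  2  3  3  4  5
  a 3  3  3  3  4  4  5
  h 4  4  4  3  4  5  4
Edit distance = dp[4][6] = 4

4


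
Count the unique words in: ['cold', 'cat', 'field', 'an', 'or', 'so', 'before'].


Listing all tokens and tracking unique types:
  Token 1: 'cold' -> NEW (unique so far: 1)
  Token 2: 'cat' -> NEW (unique so far: 2)
  Token 3: 'field' -> NEW (unique so far: 3)
  Token 4: 'an' -> NEW (unique so far: 4)
  Token 5: 'or' -> NEW (unique so far: 5)
  Token 6: 'so' -> NEW (unique so far: 6)
  Token 7: 'before' -> NEW (unique so far: 7)
Unique types: ('an', 'before', 'cat', 'cold', 'field', 'or', 'so')
Vocabulary size: 7

7


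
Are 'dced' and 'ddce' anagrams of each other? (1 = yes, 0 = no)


Sort characters of 'dced': 'cdde'
Sort characters of 'ddce': 'cdde'
Sorted forms match -> they ARE anagrams
Result: 1

1


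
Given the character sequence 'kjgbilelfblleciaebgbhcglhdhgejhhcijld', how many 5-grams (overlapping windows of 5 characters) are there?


String 'kjgbilelfblleciaebgbhcglhdhgejhhcijld' has length L = 37.
Number of overlapping n-grams = L - n + 1
Substituting: 37 - 5 + 1 = 33

33


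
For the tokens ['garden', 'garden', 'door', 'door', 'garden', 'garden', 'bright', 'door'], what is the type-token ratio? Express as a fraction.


Tokens: 8
Unique types: ('bright', 'door', 'garden') = 3
TTR = 3/8
Already in lowest terms.

3/8


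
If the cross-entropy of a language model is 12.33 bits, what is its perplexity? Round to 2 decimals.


Perplexity formula: PP = 2^H
H = 12.33
PP = 2^12.33
Decompose: 2^12.33 = 2^12 * 2^0.33
2^12 = 4096, 2^0.33 ~ 1.2570134
PP ~ 4096 * 1.2570134 = 5148.7268864
Rounded to 2 decimals: 5148.73

5148.73


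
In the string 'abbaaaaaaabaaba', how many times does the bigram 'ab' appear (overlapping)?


Scanning 'abbaaaaaaabaaba' for bigram 'ab':
  Position 0: 'ab' -> MATCH
  Position 1: 'bb' -> no
  Position 2: 'ba' -> no
  Position 3: 'aa' -> no
  Position 4: 'aa' -> no
  Position 5: 'aa' -> no
  Position 6: 'aa' -> no
  Position 7: 'aa' -> no
  Position 8: 'aa' -> no
  Position 9: 'ab' -> MATCH
  Position 10: 'ba' -> no
  Position 11: 'aa' -> no
  Position 12: 'ab' -> MATCH
  Position 13: 'ba' -> no
Total matches: 3

3


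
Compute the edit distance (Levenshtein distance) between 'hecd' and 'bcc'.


Building DP table for s1='hecd' (len 4) and s2='bcc' (len 3):
       b  c  c
    0  1  2  3
  h 1  1  2  3
  e 2  2  2  3
  c 3  3  2  2
  d 4  4  3  3
Edit distance = dp[4][3] = 3

3


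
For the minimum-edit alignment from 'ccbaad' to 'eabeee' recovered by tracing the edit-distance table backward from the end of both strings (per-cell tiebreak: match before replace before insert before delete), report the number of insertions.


Edit distance = 5. Backtracking from cell (6, 6) with preference match > replace > insert > delete,
then listing the resulting alignment 'ccbaad' -> 'eabeee' left to right:
  Step 1: replace c->e
  Step 2: replace c->a
  Step 3: keep 'b'
  Step 4: replace a->e
  Step 5: replace a->e
  Step 6: replace d->e
Total insertions: 0

0


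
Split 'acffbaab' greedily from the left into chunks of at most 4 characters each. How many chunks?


'acffbaab' has 8 characters.
Chunking with max size 4:
  Chunk 1: 'acff' (positions 0-3)
  Chunk 2: 'baab' (positions 4-7)
Total chunks: ceil(8 / 4) = 2

2


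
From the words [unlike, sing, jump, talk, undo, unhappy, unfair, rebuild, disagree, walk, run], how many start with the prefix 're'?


Checking each word for prefix 're':
  'unlike' -> no (count: 0)
  'sing' -> no (count: 0)
  'jump' -> no (count: 0)
  'talk' -> no (count: 0)
  'undo' -> no (count: 0)
  'unhappy' -> no (count: 0)
  'unfair' -> no (count: 0)
  'rebuild' -> YES, starts with 're' (count: 1)
  'disagree' -> no (count: 1)
  'walk' -> no (count: 1)
  'run' -> no (count: 1)
Total with prefix 're': 1

1


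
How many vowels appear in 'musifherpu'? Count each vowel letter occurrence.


Scanning each character of 'musifherpu':
  Position 1: 'm' -> consonant (running count: 0)
  Position 2: 'u' -> vowel (running count: 1)
  Position 3: 's' -> consonant (running count: 1)
  Position 4: 'i' -> vowel (running count: 2)
  Position 5: 'f' -> consonant (running count: 2)
  Position 6: 'h' -> consonant (running count: 2)
  Position 7: 'e' -> vowel (running count: 3)
  Position 8: 'r' -> consonant (running count: 3)
  Position 9: 'p' -> consonant (running count: 3)
  Position 10: 'u' -> vowel (running count: 4)
Total vowels: 4

4
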